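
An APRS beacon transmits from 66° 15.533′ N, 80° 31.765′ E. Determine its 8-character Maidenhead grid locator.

NP06gg32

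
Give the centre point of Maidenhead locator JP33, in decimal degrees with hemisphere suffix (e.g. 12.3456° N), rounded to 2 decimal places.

Field J=9, P=15: +9·20° lon, +15·10° lat → SW at lon 0°, lat 60°.
Square 3, 3: +3·2° lon, +3·1° lat → SW at lon 6°, lat 63°.
Cell spans 2° lon × 1° lat. Centre is SW corner plus half of each.
latitude 63.50° N, longitude 7.00° E.

63.50° N, 7.00° E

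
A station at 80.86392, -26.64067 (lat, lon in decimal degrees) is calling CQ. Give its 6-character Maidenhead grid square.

Offset from 180°W / 90°S: lon 153.3593°, lat 170.8639°.
Field (20°×10°, letters A–R): lon ⌊153.3593/20⌋ = 7 → H; lat ⌊170.8639/10⌋ = 17 → R.
Square (2°×1°, digits 0–9): lon ⌊13.3593/2⌋ = 6; lat ⌊0.8639/1⌋ = 0.
Subsquare (5′×2.5′, letters a–x): lon ⌊1.3593/0.0833333⌋ = 16 → q; lat ⌊0.8639/0.0416667⌋ = 20 → u.

HR60qu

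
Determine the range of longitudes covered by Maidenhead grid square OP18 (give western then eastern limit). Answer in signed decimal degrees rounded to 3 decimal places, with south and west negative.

102.000, 104.000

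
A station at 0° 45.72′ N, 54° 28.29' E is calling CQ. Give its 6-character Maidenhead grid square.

Shift to the Maidenhead origin (180°W, 90°S): lon 234.4715, lat 90.7620.
Field (20°×10°, letters A–R): lon ⌊234.4715/20⌋ = 11 → L; lat ⌊90.7620/10⌋ = 9 → J.
Square (2°×1°, digits 0–9): lon ⌊14.4715/2⌋ = 7; lat ⌊0.7620/1⌋ = 0.
Subsquare (5′×2.5′, letters a–x): lon ⌊0.4715/0.0833333⌋ = 5 → f; lat ⌊0.7620/0.0416667⌋ = 18 → s.

LJ70fs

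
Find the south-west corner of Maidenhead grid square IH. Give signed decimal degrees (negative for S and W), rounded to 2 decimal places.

Field I=8, H=7: +8·20° lon, +7·10° lat → SW at lon -20°, lat -20°.
latitude -20.00, longitude -20.00.

-20.00, -20.00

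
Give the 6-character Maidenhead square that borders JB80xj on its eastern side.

JB90aj

Longitude subsquare x = 23; +1 → 24, wraps to 0 = a, carry into square.
Longitude square 8; +1 → 9.
The latitude characters are unchanged.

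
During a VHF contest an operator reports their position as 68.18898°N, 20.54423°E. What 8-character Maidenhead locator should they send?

Offset from 180°W / 90°S: lon 200.54423°, lat 158.18898°.
Field: 200.54423/20 → 10 → K, 158.18898/10 → 15 → P; chars KP.
Square: 0.54423/2 → 0, 8.18898/1 → 8; chars 08.
Subsquare: 0.54423/0.0833333 → 6 → g, 0.18898/0.0416667 → 4 → e; chars ge.
Extended square: 0.04423/0.00833333 → 5, 0.02231/0.00416667 → 5; chars 55.

KP08ge55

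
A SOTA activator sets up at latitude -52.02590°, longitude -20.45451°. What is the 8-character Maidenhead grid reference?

HD97sx53

Offset from 180°W / 90°S: lon 159.54549°, lat 37.97410°.
Field (20°×10°, letters A–R): lon ⌊159.54549/20⌋ = 7 → H; lat ⌊37.97410/10⌋ = 3 → D.
Square (2°×1°, digits 0–9): lon ⌊19.54549/2⌋ = 9; lat ⌊7.97410/1⌋ = 7.
Subsquare (5′×2.5′, letters a–x): lon ⌊1.54549/0.0833333⌋ = 18 → s; lat ⌊0.97410/0.0416667⌋ = 23 → x.
Extended square (30″×15″, digits 0–9): lon ⌊0.04549/0.00833333⌋ = 5; lat ⌊0.01577/0.00416667⌋ = 3.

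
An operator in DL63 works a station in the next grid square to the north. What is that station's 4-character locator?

Latitude square 3; +1 → 4.
The longitude characters are unchanged.

DL64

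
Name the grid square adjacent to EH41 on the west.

EH31

Longitude square 4; −1 → 3.
The latitude characters are unchanged.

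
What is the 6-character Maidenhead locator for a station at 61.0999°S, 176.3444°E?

Add 180° to longitude and 90° to latitude: 356.3444, 28.9001.
Field: lon ⌊356.3444/20⌋ = 17 → R; lat ⌊28.9001/10⌋ = 2 → C.
Square: lon ⌊16.3444/2⌋ = 8; lat ⌊8.9001/1⌋ = 8.
Subsquare: lon ⌊0.3444/0.0833333⌋ = 4 → e; lat ⌊0.9001/0.0416667⌋ = 21 → v.

RC88ev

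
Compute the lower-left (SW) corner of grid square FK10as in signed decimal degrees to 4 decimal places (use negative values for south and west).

10.7500, -78.0000

Field F=5, K=10: +5·20° lon, +10·10° lat → SW at lon -80°, lat 10°.
Square 1, 0: +1·2° lon, +0·1° lat → SW at lon -78°, lat 10°.
Subsquare a=0, s=18: +0·0.0833333° lon, +18·0.0416667° lat → SW at lon -78°, lat 10.75°.
latitude 10.7500, longitude -78.0000.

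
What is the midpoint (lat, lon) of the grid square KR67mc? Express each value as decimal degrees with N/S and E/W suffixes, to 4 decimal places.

87.1042° N, 33.0417° E

Field K=10, R=17: +10·20° lon, +17·10° lat → SW at lon 20°, lat 80°.
Square 6, 7: +6·2° lon, +7·1° lat → SW at lon 32°, lat 87°.
Subsquare m=12, c=2: +12·0.0833333° lon, +2·0.0416667° lat → SW at lon 33°, lat 87.0833°.
Cell spans 0.0833333° lon × 0.0416667° lat. Centre is SW corner plus half of each.
latitude 87.1042° N, longitude 33.0417° E.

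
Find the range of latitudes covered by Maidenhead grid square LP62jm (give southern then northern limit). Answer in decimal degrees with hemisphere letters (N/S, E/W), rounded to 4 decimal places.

62.5000° N, 62.5417° N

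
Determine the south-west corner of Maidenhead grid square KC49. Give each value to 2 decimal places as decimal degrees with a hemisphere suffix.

61.00° S, 28.00° E

Field K=10, C=2: +10·20° lon, +2·10° lat → SW at lon 20°, lat -70°.
Square 4, 9: +4·2° lon, +9·1° lat → SW at lon 28°, lat -61°.
latitude 61.00° S, longitude 28.00° E.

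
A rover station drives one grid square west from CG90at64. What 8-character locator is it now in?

CG90at54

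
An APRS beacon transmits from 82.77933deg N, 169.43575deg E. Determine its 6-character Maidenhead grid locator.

Offset from 180°W / 90°S: lon 349.4357°, lat 172.7793°.
Field: 349.4357/20 → 17 → R, 172.7793/10 → 17 → R; chars RR.
Square: 9.4357/2 → 4, 2.7793/1 → 2; chars 42.
Subsquare: 1.4357/0.0833333 → 17 → r, 0.7793/0.0416667 → 18 → s; chars rs.

RR42rs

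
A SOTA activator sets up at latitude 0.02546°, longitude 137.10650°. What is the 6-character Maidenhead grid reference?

PJ80na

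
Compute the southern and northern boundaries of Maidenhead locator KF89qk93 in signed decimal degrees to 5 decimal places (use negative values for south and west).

-30.57083, -30.56667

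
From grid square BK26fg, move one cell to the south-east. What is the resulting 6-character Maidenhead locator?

BK26gf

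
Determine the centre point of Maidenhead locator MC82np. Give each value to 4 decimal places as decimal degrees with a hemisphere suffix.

67.3542° S, 77.1250° E

Field M=12, C=2: +12·20° lon, +2·10° lat → SW at lon 60°, lat -70°.
Square 8, 2: +8·2° lon, +2·1° lat → SW at lon 76°, lat -68°.
Subsquare n=13, p=15: +13·0.0833333° lon, +15·0.0416667° lat → SW at lon 77.0833°, lat -67.375°.
Cell spans 0.0833333° lon × 0.0416667° lat. Centre is SW corner plus half of each.
latitude 67.3542° S, longitude 77.1250° E.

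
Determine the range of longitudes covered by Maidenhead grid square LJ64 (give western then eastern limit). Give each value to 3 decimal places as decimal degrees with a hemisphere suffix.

52.000° E, 54.000° E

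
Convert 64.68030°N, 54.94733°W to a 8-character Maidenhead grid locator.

Offset from 180°W / 90°S: lon 125.05267°, lat 154.68030°.
Field: lon ⌊125.05267/20⌋ = 6 → G; lat ⌊154.68030/10⌋ = 15 → P.
Square: lon ⌊5.05267/2⌋ = 2; lat ⌊4.68030/1⌋ = 4.
Subsquare: lon ⌊1.05267/0.0833333⌋ = 12 → m; lat ⌊0.68030/0.0416667⌋ = 16 → q.
Extended square: lon ⌊0.05267/0.00833333⌋ = 6; lat ⌊0.01363/0.00416667⌋ = 3.

GP24mq63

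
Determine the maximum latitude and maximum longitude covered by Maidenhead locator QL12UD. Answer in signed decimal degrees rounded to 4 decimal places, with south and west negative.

22.1667, 143.7500

Field Q=16, L=11: +16·20° lon, +11·10° lat → SW at lon 140°, lat 20°.
Square 1, 2: +1·2° lon, +2·1° lat → SW at lon 142°, lat 22°.
Subsquare u=20, d=3: +20·0.0833333° lon, +3·0.0416667° lat → SW at lon 143.667°, lat 22.125°.
Cell spans 0.0833333° lon × 0.0416667° lat. NE corner is SW corner plus one full cell.
latitude 22.1667, longitude 143.7500.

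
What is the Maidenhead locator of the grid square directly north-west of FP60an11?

Longitude extended square 1; −1 → 0.
Latitude extended square 1; +1 → 2.

FP60an02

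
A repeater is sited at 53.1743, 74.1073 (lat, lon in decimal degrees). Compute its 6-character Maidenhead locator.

MO73be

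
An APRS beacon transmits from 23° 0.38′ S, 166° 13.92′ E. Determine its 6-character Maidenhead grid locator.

RG36cx

Add 180° to longitude and 90° to latitude: 346.2320, 66.9937.
Field (20°×10°, letters A–R): lon ⌊346.2320/20⌋ = 17 → R; lat ⌊66.9937/10⌋ = 6 → G.
Square (2°×1°, digits 0–9): lon ⌊6.2320/2⌋ = 3; lat ⌊6.9937/1⌋ = 6.
Subsquare (5′×2.5′, letters a–x): lon ⌊0.2320/0.0833333⌋ = 2 → c; lat ⌊0.9937/0.0416667⌋ = 23 → x.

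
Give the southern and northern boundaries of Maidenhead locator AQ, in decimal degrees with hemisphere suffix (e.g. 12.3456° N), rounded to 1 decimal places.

Field A=0, Q=16: +0·20° lon, +16·10° lat → SW at lon -180°, lat 70°.
Cell spans 20° lon × 10° lat.
south 70.0° N, north 80.0° N.

70.0° N, 80.0° N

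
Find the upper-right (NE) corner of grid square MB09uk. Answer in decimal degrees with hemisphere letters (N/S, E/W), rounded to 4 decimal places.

Field M=12, B=1: +12·20° lon, +1·10° lat → SW at lon 60°, lat -80°.
Square 0, 9: +0·2° lon, +9·1° lat → SW at lon 60°, lat -71°.
Subsquare u=20, k=10: +20·0.0833333° lon, +10·0.0416667° lat → SW at lon 61.6667°, lat -70.5833°.
Cell spans 0.0833333° lon × 0.0416667° lat. NE corner is SW corner plus one full cell.
latitude 70.5417° S, longitude 61.7500° E.

70.5417° S, 61.7500° E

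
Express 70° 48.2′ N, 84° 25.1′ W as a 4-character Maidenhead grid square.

EQ70

Add 180° to longitude and 90° to latitude: 95.58, 160.80.
Field (20°×10°, letters A–R): lon ⌊95.58/20⌋ = 4 → E; lat ⌊160.80/10⌋ = 16 → Q.
Square (2°×1°, digits 0–9): lon ⌊15.58/2⌋ = 7; lat ⌊0.80/1⌋ = 0.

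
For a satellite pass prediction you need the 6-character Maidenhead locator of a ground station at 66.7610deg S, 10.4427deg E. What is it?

JC53ff

Offset from 180°W / 90°S: lon 190.4427°, lat 23.2390°.
Field: 190.4427/20 → 9 → J, 23.2390/10 → 2 → C; chars JC.
Square: 10.4427/2 → 5, 3.2390/1 → 3; chars 53.
Subsquare: 0.4427/0.0833333 → 5 → f, 0.2390/0.0416667 → 5 → f; chars ff.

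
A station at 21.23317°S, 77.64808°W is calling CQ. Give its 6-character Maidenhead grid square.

Shift to the Maidenhead origin (180°W, 90°S): lon 102.3519, lat 68.7668.
Field (20°×10°, letters A–R): lon ⌊102.3519/20⌋ = 5 → F; lat ⌊68.7668/10⌋ = 6 → G.
Square (2°×1°, digits 0–9): lon ⌊2.3519/2⌋ = 1; lat ⌊8.7668/1⌋ = 8.
Subsquare (5′×2.5′, letters a–x): lon ⌊0.3519/0.0833333⌋ = 4 → e; lat ⌊0.7668/0.0416667⌋ = 18 → s.

FG18es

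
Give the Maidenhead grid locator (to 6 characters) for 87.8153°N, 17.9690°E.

Shift to the Maidenhead origin (180°W, 90°S): lon 197.9690, lat 177.8153.
Field: lon ⌊197.9690/20⌋ = 9 → J; lat ⌊177.8153/10⌋ = 17 → R.
Square: lon ⌊17.9690/2⌋ = 8; lat ⌊7.8153/1⌋ = 7.
Subsquare: lon ⌊1.9690/0.0833333⌋ = 23 → x; lat ⌊0.8153/0.0416667⌋ = 19 → t.

JR87xt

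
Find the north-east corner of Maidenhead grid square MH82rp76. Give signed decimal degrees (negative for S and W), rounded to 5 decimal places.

-17.34583, 77.48333

Field M=12, H=7: +12·20° lon, +7·10° lat → SW at lon 60°, lat -20°.
Square 8, 2: +8·2° lon, +2·1° lat → SW at lon 76°, lat -18°.
Subsquare r=17, p=15: +17·0.0833333° lon, +15·0.0416667° lat → SW at lon 77.4167°, lat -17.375°.
Extended square 7, 6: +7·0.00833333° lon, +6·0.00416667° lat → SW at lon 77.475°, lat -17.35°.
Cell spans 0.00833333° lon × 0.00416667° lat. NE corner is SW corner plus one full cell.
latitude -17.34583, longitude 77.48333.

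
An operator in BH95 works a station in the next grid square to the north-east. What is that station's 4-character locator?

CH06

Longitude square 9; +1 → 10, wraps to 0, carry into field.
Longitude field B = 1; +1 → 2 = C.
Latitude square 5; +1 → 6.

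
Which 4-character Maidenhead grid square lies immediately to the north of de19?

Latitude square 9; +1 → 10, wraps to 0, carry into field.
Latitude field E = 4; +1 → 5 = F.
The longitude characters are unchanged.

DF10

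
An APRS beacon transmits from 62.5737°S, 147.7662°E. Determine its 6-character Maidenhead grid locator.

Offset from 180°W / 90°S: lon 327.7662°, lat 27.4263°.
Field: lon ⌊327.7662/20⌋ = 16 → Q; lat ⌊27.4263/10⌋ = 2 → C.
Square: lon ⌊7.7662/2⌋ = 3; lat ⌊7.4263/1⌋ = 7.
Subsquare: lon ⌊1.7662/0.0833333⌋ = 21 → v; lat ⌊0.4263/0.0416667⌋ = 10 → k.

QC37vk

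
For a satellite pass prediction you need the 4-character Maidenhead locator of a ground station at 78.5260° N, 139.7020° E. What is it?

Offset from 180°W / 90°S: lon 319.70°, lat 168.53°.
Field: 319.70/20 → 15 → P, 168.53/10 → 16 → Q; chars PQ.
Square: 19.70/2 → 9, 8.53/1 → 8; chars 98.

PQ98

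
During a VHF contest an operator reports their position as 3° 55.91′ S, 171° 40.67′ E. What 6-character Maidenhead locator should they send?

RI56ub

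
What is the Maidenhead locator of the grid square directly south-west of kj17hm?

KJ17gl

Longitude subsquare h = 7; −1 → 6 = g.
Latitude subsquare m = 12; −1 → 11 = l.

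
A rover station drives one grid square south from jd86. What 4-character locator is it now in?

JD85

Latitude square 6; −1 → 5.
The longitude characters are unchanged.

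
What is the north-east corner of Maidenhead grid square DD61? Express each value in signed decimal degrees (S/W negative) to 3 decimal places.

-58.000, -106.000

Field D=3, D=3: +3·20° lon, +3·10° lat → SW at lon -120°, lat -60°.
Square 6, 1: +6·2° lon, +1·1° lat → SW at lon -108°, lat -59°.
Cell spans 2° lon × 1° lat. NE corner is SW corner plus one full cell.
latitude -58.000, longitude -106.000.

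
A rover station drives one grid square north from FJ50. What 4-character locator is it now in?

Latitude square 0; +1 → 1.
The longitude characters are unchanged.

FJ51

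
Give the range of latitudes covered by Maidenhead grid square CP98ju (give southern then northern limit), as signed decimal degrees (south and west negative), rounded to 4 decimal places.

68.8333, 68.8750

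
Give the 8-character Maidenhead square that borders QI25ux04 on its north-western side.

QI25tx95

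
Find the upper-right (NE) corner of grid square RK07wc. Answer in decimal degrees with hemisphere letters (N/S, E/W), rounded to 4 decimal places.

Field R=17, K=10: +17·20° lon, +10·10° lat → SW at lon 160°, lat 10°.
Square 0, 7: +0·2° lon, +7·1° lat → SW at lon 160°, lat 17°.
Subsquare w=22, c=2: +22·0.0833333° lon, +2·0.0416667° lat → SW at lon 161.833°, lat 17.0833°.
Cell spans 0.0833333° lon × 0.0416667° lat. NE corner is SW corner plus one full cell.
latitude 17.1250° N, longitude 161.9167° E.

17.1250° N, 161.9167° E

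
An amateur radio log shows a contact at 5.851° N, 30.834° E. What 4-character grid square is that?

KJ55

Offset from 180°W / 90°S: lon 210.83°, lat 95.85°.
Field: 210.83/20 → 10 → K, 95.85/10 → 9 → J; chars KJ.
Square: 10.83/2 → 5, 5.85/1 → 5; chars 55.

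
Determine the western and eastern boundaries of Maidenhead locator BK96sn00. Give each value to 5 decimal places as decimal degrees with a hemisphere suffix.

140.50000° W, 140.49167° W

Field B=1, K=10: +1·20° lon, +10·10° lat → SW at lon -160°, lat 10°.
Square 9, 6: +9·2° lon, +6·1° lat → SW at lon -142°, lat 16°.
Subsquare s=18, n=13: +18·0.0833333° lon, +13·0.0416667° lat → SW at lon -140.5°, lat 16.5417°.
Extended square 0, 0: +0·0.00833333° lon, +0·0.00416667° lat → SW at lon -140.5°, lat 16.5417°.
Cell spans 0.00833333° lon × 0.00416667° lat.
west 140.50000° W, east 140.49167° W.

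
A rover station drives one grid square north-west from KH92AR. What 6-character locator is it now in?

KH82xs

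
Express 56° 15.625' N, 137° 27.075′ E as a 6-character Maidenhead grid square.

PO86rg

Shift to the Maidenhead origin (180°W, 90°S): lon 317.4512, lat 146.2604.
Field: lon ⌊317.4512/20⌋ = 15 → P; lat ⌊146.2604/10⌋ = 14 → O.
Square: lon ⌊17.4512/2⌋ = 8; lat ⌊6.2604/1⌋ = 6.
Subsquare: lon ⌊1.4512/0.0833333⌋ = 17 → r; lat ⌊0.2604/0.0416667⌋ = 6 → g.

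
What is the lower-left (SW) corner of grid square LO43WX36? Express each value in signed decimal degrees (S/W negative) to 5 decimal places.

53.98333, 49.85833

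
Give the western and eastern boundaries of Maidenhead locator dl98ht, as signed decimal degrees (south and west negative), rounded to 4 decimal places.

-101.4167, -101.3333

Field D=3, L=11: +3·20° lon, +11·10° lat → SW at lon -120°, lat 20°.
Square 9, 8: +9·2° lon, +8·1° lat → SW at lon -102°, lat 28°.
Subsquare h=7, t=19: +7·0.0833333° lon, +19·0.0416667° lat → SW at lon -101.417°, lat 28.7917°.
Cell spans 0.0833333° lon × 0.0416667° lat.
west -101.4167, east -101.3333.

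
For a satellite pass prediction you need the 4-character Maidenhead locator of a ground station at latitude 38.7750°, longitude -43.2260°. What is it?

GM88

Offset from 180°W / 90°S: lon 136.77°, lat 128.78°.
Field: 136.77/20 → 6 → G, 128.78/10 → 12 → M; chars GM.
Square: 16.77/2 → 8, 8.78/1 → 8; chars 88.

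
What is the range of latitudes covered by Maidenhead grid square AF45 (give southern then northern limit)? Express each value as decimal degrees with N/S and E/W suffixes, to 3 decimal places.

Field A=0, F=5: +0·20° lon, +5·10° lat → SW at lon -180°, lat -40°.
Square 4, 5: +4·2° lon, +5·1° lat → SW at lon -172°, lat -35°.
Cell spans 2° lon × 1° lat.
south 35.000° S, north 34.000° S.

35.000° S, 34.000° S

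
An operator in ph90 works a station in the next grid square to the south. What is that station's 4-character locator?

PG99

Latitude square 0; −1 → -1, wraps to 9, carry into field.
Latitude field H = 7; −1 → 6 = G.
The longitude characters are unchanged.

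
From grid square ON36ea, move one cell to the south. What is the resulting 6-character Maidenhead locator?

ON35ex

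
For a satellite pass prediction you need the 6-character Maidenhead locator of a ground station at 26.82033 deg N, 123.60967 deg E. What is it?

PL16tt

Offset from 180°W / 90°S: lon 303.6097°, lat 116.8203°.
Field: 303.6097/20 → 15 → P, 116.8203/10 → 11 → L; chars PL.
Square: 3.6097/2 → 1, 6.8203/1 → 6; chars 16.
Subsquare: 1.6097/0.0833333 → 19 → t, 0.8203/0.0416667 → 19 → t; chars tt.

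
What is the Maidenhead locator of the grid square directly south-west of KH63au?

KH53xt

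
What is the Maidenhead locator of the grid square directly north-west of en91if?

Longitude subsquare i = 8; −1 → 7 = h.
Latitude subsquare f = 5; +1 → 6 = g.

EN91hg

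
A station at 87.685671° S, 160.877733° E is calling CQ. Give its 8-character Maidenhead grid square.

RA02kh55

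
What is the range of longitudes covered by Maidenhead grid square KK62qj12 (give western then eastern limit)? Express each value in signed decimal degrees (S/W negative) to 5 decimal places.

33.34167, 33.35000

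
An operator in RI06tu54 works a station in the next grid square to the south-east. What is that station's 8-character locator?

RI06tu63

Longitude extended square 5; +1 → 6.
Latitude extended square 4; −1 → 3.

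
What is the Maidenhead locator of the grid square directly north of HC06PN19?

Latitude extended square 9; +1 → 10, wraps to 0, carry into subsquare.
Latitude subsquare n = 13; +1 → 14 = o.
The longitude characters are unchanged.

HC06po10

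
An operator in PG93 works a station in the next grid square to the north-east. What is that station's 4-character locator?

QG04

Longitude square 9; +1 → 10, wraps to 0, carry into field.
Longitude field P = 15; +1 → 16 = Q.
Latitude square 3; +1 → 4.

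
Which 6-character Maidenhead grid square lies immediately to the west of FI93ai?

FI83xi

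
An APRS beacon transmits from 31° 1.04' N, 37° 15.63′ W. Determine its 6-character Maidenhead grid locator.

HM11ia

Shift to the Maidenhead origin (180°W, 90°S): lon 142.7395, lat 121.0173.
Field: lon ⌊142.7395/20⌋ = 7 → H; lat ⌊121.0173/10⌋ = 12 → M.
Square: lon ⌊2.7395/2⌋ = 1; lat ⌊1.0173/1⌋ = 1.
Subsquare: lon ⌊0.7395/0.0833333⌋ = 8 → i; lat ⌊0.0173/0.0416667⌋ = 0 → a.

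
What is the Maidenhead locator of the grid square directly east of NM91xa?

Longitude subsquare x = 23; +1 → 24, wraps to 0 = a, carry into square.
Longitude square 9; +1 → 10, wraps to 0, carry into field.
Longitude field N = 13; +1 → 14 = O.
The latitude characters are unchanged.

OM01aa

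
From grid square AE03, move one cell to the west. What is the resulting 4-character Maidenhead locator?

Longitude square 0; −1 → -1, wraps to 9, carry into field.
Longitude field A = 0; −1 → -1, wraps to 17 = R, wrapping around the antimeridian.
The latitude characters are unchanged.

RE93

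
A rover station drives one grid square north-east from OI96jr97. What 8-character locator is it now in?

Longitude extended square 9; +1 → 10, wraps to 0, carry into subsquare.
Longitude subsquare j = 9; +1 → 10 = k.
Latitude extended square 7; +1 → 8.

OI96kr08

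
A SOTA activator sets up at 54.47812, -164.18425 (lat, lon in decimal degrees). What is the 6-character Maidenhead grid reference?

AO74vl

Shift to the Maidenhead origin (180°W, 90°S): lon 15.8158, lat 144.4781.
Field: 15.8158/20 → 0 → A, 144.4781/10 → 14 → O; chars AO.
Square: 15.8158/2 → 7, 4.4781/1 → 4; chars 74.
Subsquare: 1.8158/0.0833333 → 21 → v, 0.4781/0.0416667 → 11 → l; chars vl.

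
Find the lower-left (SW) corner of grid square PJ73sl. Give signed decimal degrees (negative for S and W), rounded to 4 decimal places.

Field P=15, J=9: +15·20° lon, +9·10° lat → SW at lon 120°, lat 0°.
Square 7, 3: +7·2° lon, +3·1° lat → SW at lon 134°, lat 3°.
Subsquare s=18, l=11: +18·0.0833333° lon, +11·0.0416667° lat → SW at lon 135.5°, lat 3.45833°.
latitude 3.4583, longitude 135.5000.

3.4583, 135.5000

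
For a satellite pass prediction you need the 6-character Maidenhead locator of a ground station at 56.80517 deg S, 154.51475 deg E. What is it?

Add 180° to longitude and 90° to latitude: 334.5147, 33.1948.
Field: lon ⌊334.5147/20⌋ = 16 → Q; lat ⌊33.1948/10⌋ = 3 → D.
Square: lon ⌊14.5147/2⌋ = 7; lat ⌊3.1948/1⌋ = 3.
Subsquare: lon ⌊0.5147/0.0833333⌋ = 6 → g; lat ⌊0.1948/0.0416667⌋ = 4 → e.

QD73ge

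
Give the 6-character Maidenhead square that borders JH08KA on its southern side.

JH07kx

Latitude subsquare a = 0; −1 → -1, wraps to 23 = x, carry into square.
Latitude square 8; −1 → 7.
The longitude characters are unchanged.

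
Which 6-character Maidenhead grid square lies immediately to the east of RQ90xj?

Longitude subsquare x = 23; +1 → 24, wraps to 0 = a, carry into square.
Longitude square 9; +1 → 10, wraps to 0, carry into field.
Longitude field R = 17; +1 → 18, wraps to 0 = A, wrapping around the antimeridian.
The latitude characters are unchanged.

AQ00aj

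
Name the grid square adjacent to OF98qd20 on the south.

OF98qc29

Latitude extended square 0; −1 → -1, wraps to 9, carry into subsquare.
Latitude subsquare d = 3; −1 → 2 = c.
The longitude characters are unchanged.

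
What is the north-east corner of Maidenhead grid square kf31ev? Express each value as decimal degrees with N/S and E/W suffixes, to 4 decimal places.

38.0833° S, 26.4167° E

Field K=10, F=5: +10·20° lon, +5·10° lat → SW at lon 20°, lat -40°.
Square 3, 1: +3·2° lon, +1·1° lat → SW at lon 26°, lat -39°.
Subsquare e=4, v=21: +4·0.0833333° lon, +21·0.0416667° lat → SW at lon 26.3333°, lat -38.125°.
Cell spans 0.0833333° lon × 0.0416667° lat. NE corner is SW corner plus one full cell.
latitude 38.0833° S, longitude 26.4167° E.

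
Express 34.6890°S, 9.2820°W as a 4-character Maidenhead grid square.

Offset from 180°W / 90°S: lon 170.72°, lat 55.31°.
Field: 170.72/20 → 8 → I, 55.31/10 → 5 → F; chars IF.
Square: 10.72/2 → 5, 5.31/1 → 5; chars 55.

IF55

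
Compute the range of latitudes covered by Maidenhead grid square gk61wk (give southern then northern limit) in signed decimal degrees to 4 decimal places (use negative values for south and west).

11.4167, 11.4583

Field G=6, K=10: +6·20° lon, +10·10° lat → SW at lon -60°, lat 10°.
Square 6, 1: +6·2° lon, +1·1° lat → SW at lon -48°, lat 11°.
Subsquare w=22, k=10: +22·0.0833333° lon, +10·0.0416667° lat → SW at lon -46.1667°, lat 11.4167°.
Cell spans 0.0833333° lon × 0.0416667° lat.
south 11.4167, north 11.4583.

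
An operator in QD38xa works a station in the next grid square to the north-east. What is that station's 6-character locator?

QD48ab

Longitude subsquare x = 23; +1 → 24, wraps to 0 = a, carry into square.
Longitude square 3; +1 → 4.
Latitude subsquare a = 0; +1 → 1 = b.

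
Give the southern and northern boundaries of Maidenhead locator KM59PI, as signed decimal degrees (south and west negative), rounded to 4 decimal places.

Field K=10, M=12: +10·20° lon, +12·10° lat → SW at lon 20°, lat 30°.
Square 5, 9: +5·2° lon, +9·1° lat → SW at lon 30°, lat 39°.
Subsquare p=15, i=8: +15·0.0833333° lon, +8·0.0416667° lat → SW at lon 31.25°, lat 39.3333°.
Cell spans 0.0833333° lon × 0.0416667° lat.
south 39.3333, north 39.3750.

39.3333, 39.3750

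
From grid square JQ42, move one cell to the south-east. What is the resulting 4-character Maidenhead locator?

JQ51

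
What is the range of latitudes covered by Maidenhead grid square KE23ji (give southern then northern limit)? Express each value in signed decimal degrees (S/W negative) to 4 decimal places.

Field K=10, E=4: +10·20° lon, +4·10° lat → SW at lon 20°, lat -50°.
Square 2, 3: +2·2° lon, +3·1° lat → SW at lon 24°, lat -47°.
Subsquare j=9, i=8: +9·0.0833333° lon, +8·0.0416667° lat → SW at lon 24.75°, lat -46.6667°.
Cell spans 0.0833333° lon × 0.0416667° lat.
south -46.6667, north -46.6250.

-46.6667, -46.6250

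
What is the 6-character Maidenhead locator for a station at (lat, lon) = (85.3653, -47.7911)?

GR65ci

Shift to the Maidenhead origin (180°W, 90°S): lon 132.2089, lat 175.3653.
Field: lon ⌊132.2089/20⌋ = 6 → G; lat ⌊175.3653/10⌋ = 17 → R.
Square: lon ⌊12.2089/2⌋ = 6; lat ⌊5.3653/1⌋ = 5.
Subsquare: lon ⌊0.2089/0.0833333⌋ = 2 → c; lat ⌊0.3653/0.0416667⌋ = 8 → i.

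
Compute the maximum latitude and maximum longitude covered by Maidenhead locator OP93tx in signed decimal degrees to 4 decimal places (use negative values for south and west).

64.0000, 119.6667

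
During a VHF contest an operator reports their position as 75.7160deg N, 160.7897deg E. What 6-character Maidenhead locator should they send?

Offset from 180°W / 90°S: lon 340.7897°, lat 165.7160°.
Field: lon ⌊340.7897/20⌋ = 17 → R; lat ⌊165.7160/10⌋ = 16 → Q.
Square: lon ⌊0.7897/2⌋ = 0; lat ⌊5.7160/1⌋ = 5.
Subsquare: lon ⌊0.7897/0.0833333⌋ = 9 → j; lat ⌊0.7160/0.0416667⌋ = 17 → r.

RQ05jr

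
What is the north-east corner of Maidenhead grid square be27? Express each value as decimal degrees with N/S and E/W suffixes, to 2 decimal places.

Field B=1, E=4: +1·20° lon, +4·10° lat → SW at lon -160°, lat -50°.
Square 2, 7: +2·2° lon, +7·1° lat → SW at lon -156°, lat -43°.
Cell spans 2° lon × 1° lat. NE corner is SW corner plus one full cell.
latitude 42.00° S, longitude 154.00° W.

42.00° S, 154.00° W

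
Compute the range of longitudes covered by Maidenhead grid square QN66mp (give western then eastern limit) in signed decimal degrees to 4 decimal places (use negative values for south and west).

Field Q=16, N=13: +16·20° lon, +13·10° lat → SW at lon 140°, lat 40°.
Square 6, 6: +6·2° lon, +6·1° lat → SW at lon 152°, lat 46°.
Subsquare m=12, p=15: +12·0.0833333° lon, +15·0.0416667° lat → SW at lon 153°, lat 46.625°.
Cell spans 0.0833333° lon × 0.0416667° lat.
west 153.0000, east 153.0833.

153.0000, 153.0833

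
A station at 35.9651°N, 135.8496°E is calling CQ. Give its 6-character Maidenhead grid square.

PM75wx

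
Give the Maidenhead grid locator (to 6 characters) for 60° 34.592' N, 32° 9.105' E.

KP60bn

Shift to the Maidenhead origin (180°W, 90°S): lon 212.1517, lat 150.5765.
Field (20°×10°, letters A–R): lon ⌊212.1517/20⌋ = 10 → K; lat ⌊150.5765/10⌋ = 15 → P.
Square (2°×1°, digits 0–9): lon ⌊12.1517/2⌋ = 6; lat ⌊0.5765/1⌋ = 0.
Subsquare (5′×2.5′, letters a–x): lon ⌊0.1517/0.0833333⌋ = 1 → b; lat ⌊0.5765/0.0416667⌋ = 13 → n.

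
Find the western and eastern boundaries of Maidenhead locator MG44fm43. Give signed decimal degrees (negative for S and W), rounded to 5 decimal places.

Field M=12, G=6: +12·20° lon, +6·10° lat → SW at lon 60°, lat -30°.
Square 4, 4: +4·2° lon, +4·1° lat → SW at lon 68°, lat -26°.
Subsquare f=5, m=12: +5·0.0833333° lon, +12·0.0416667° lat → SW at lon 68.4167°, lat -25.5°.
Extended square 4, 3: +4·0.00833333° lon, +3·0.00416667° lat → SW at lon 68.45°, lat -25.4875°.
Cell spans 0.00833333° lon × 0.00416667° lat.
west 68.45000, east 68.45833.

68.45000, 68.45833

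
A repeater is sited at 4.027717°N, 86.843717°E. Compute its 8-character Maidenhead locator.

NJ34ka16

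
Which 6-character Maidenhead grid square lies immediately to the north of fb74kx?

Latitude subsquare x = 23; +1 → 24, wraps to 0 = a, carry into square.
Latitude square 4; +1 → 5.
The longitude characters are unchanged.

FB75ka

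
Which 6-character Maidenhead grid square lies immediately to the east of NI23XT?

NI33at

Longitude subsquare x = 23; +1 → 24, wraps to 0 = a, carry into square.
Longitude square 2; +1 → 3.
The latitude characters are unchanged.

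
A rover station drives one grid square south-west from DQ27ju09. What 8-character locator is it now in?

DQ27iu98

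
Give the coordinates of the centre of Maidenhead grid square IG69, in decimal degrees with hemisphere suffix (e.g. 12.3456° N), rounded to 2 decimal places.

20.50° S, 7.00° W

Field I=8, G=6: +8·20° lon, +6·10° lat → SW at lon -20°, lat -30°.
Square 6, 9: +6·2° lon, +9·1° lat → SW at lon -8°, lat -21°.
Cell spans 2° lon × 1° lat. Centre is SW corner plus half of each.
latitude 20.50° S, longitude 7.00° W.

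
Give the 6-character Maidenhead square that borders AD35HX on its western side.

Longitude subsquare h = 7; −1 → 6 = g.
The latitude characters are unchanged.

AD35gx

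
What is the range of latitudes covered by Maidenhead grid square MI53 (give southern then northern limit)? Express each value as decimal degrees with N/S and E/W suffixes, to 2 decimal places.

Field M=12, I=8: +12·20° lon, +8·10° lat → SW at lon 60°, lat -10°.
Square 5, 3: +5·2° lon, +3·1° lat → SW at lon 70°, lat -7°.
Cell spans 2° lon × 1° lat.
south 7.00° S, north 6.00° S.

7.00° S, 6.00° S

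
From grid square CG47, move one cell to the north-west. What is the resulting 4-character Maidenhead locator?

Longitude square 4; −1 → 3.
Latitude square 7; +1 → 8.

CG38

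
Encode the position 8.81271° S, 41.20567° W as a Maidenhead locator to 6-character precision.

Offset from 180°W / 90°S: lon 138.7943°, lat 81.1873°.
Field: 138.7943/20 → 6 → G, 81.1873/10 → 8 → I; chars GI.
Square: 18.7943/2 → 9, 1.1873/1 → 1; chars 91.
Subsquare: 0.7943/0.0833333 → 9 → j, 0.1873/0.0416667 → 4 → e; chars je.

GI91je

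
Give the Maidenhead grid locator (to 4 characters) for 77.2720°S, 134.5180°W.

CB22

Offset from 180°W / 90°S: lon 45.48°, lat 12.73°.
Field: lon ⌊45.48/20⌋ = 2 → C; lat ⌊12.73/10⌋ = 1 → B.
Square: lon ⌊5.48/2⌋ = 2; lat ⌊2.73/1⌋ = 2.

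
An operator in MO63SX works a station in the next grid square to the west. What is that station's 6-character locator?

Longitude subsquare s = 18; −1 → 17 = r.
The latitude characters are unchanged.

MO63rx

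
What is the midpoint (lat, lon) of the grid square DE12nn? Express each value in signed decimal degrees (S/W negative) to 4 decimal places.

Field D=3, E=4: +3·20° lon, +4·10° lat → SW at lon -120°, lat -50°.
Square 1, 2: +1·2° lon, +2·1° lat → SW at lon -118°, lat -48°.
Subsquare n=13, n=13: +13·0.0833333° lon, +13·0.0416667° lat → SW at lon -116.917°, lat -47.4583°.
Cell spans 0.0833333° lon × 0.0416667° lat. Centre is SW corner plus half of each.
latitude -47.4375, longitude -116.8750.

-47.4375, -116.8750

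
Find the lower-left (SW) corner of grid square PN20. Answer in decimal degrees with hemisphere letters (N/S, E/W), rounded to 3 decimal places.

Field P=15, N=13: +15·20° lon, +13·10° lat → SW at lon 120°, lat 40°.
Square 2, 0: +2·2° lon, +0·1° lat → SW at lon 124°, lat 40°.
latitude 40.000° N, longitude 124.000° E.

40.000° N, 124.000° E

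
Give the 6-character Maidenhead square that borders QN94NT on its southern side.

QN94ns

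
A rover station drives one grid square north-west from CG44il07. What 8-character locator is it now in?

Longitude extended square 0; −1 → -1, wraps to 9, carry into subsquare.
Longitude subsquare i = 8; −1 → 7 = h.
Latitude extended square 7; +1 → 8.

CG44hl98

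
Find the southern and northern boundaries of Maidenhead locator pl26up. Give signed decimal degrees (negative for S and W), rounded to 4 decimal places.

Field P=15, L=11: +15·20° lon, +11·10° lat → SW at lon 120°, lat 20°.
Square 2, 6: +2·2° lon, +6·1° lat → SW at lon 124°, lat 26°.
Subsquare u=20, p=15: +20·0.0833333° lon, +15·0.0416667° lat → SW at lon 125.667°, lat 26.625°.
Cell spans 0.0833333° lon × 0.0416667° lat.
south 26.6250, north 26.6667.

26.6250, 26.6667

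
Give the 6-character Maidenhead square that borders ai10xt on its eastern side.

AI20at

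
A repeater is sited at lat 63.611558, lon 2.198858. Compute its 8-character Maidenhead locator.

JP13co36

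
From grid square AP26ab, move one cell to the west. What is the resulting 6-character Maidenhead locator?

Longitude subsquare a = 0; −1 → -1, wraps to 23 = x, carry into square.
Longitude square 2; −1 → 1.
The latitude characters are unchanged.

AP16xb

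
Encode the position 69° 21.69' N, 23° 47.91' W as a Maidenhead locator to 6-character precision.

HP89ci

Shift to the Maidenhead origin (180°W, 90°S): lon 156.2015, lat 159.3615.
Field (20°×10°, letters A–R): 156.2015/20 → 7 → H, 159.3615/10 → 15 → P; chars HP.
Square (2°×1°, digits 0–9): 16.2015/2 → 8, 9.3615/1 → 9; chars 89.
Subsquare (5′×2.5′, letters a–x): 0.2015/0.0833333 → 2 → c, 0.3615/0.0416667 → 8 → i; chars ci.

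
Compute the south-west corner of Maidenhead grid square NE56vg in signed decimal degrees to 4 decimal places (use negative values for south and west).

Field N=13, E=4: +13·20° lon, +4·10° lat → SW at lon 80°, lat -50°.
Square 5, 6: +5·2° lon, +6·1° lat → SW at lon 90°, lat -44°.
Subsquare v=21, g=6: +21·0.0833333° lon, +6·0.0416667° lat → SW at lon 91.75°, lat -43.75°.
latitude -43.7500, longitude 91.7500.

-43.7500, 91.7500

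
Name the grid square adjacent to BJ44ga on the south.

Latitude subsquare a = 0; −1 → -1, wraps to 23 = x, carry into square.
Latitude square 4; −1 → 3.
The longitude characters are unchanged.

BJ43gx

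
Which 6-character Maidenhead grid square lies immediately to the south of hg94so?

Latitude subsquare o = 14; −1 → 13 = n.
The longitude characters are unchanged.

HG94sn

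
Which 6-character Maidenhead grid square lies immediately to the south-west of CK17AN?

CK07xm

Longitude subsquare a = 0; −1 → -1, wraps to 23 = x, carry into square.
Longitude square 1; −1 → 0.
Latitude subsquare n = 13; −1 → 12 = m.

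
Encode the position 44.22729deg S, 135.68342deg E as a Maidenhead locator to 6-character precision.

PE75us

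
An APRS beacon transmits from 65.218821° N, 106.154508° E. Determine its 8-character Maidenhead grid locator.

OP35bf82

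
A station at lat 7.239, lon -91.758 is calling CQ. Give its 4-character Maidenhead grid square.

Offset from 180°W / 90°S: lon 88.24°, lat 97.24°.
Field: lon ⌊88.24/20⌋ = 4 → E; lat ⌊97.24/10⌋ = 9 → J.
Square: lon ⌊8.24/2⌋ = 4; lat ⌊7.24/1⌋ = 7.

EJ47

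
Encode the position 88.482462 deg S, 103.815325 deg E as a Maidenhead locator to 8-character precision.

OA11vm74

Shift to the Maidenhead origin (180°W, 90°S): lon 283.81533, lat 1.51754.
Field (20°×10°, letters A–R): lon ⌊283.81533/20⌋ = 14 → O; lat ⌊1.51754/10⌋ = 0 → A.
Square (2°×1°, digits 0–9): lon ⌊3.81533/2⌋ = 1; lat ⌊1.51754/1⌋ = 1.
Subsquare (5′×2.5′, letters a–x): lon ⌊1.81533/0.0833333⌋ = 21 → v; lat ⌊0.51754/0.0416667⌋ = 12 → m.
Extended square (30″×15″, digits 0–9): lon ⌊0.06533/0.00833333⌋ = 7; lat ⌊0.01754/0.00416667⌋ = 4.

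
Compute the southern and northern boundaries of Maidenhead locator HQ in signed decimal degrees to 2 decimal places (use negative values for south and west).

70.00, 80.00

Field H=7, Q=16: +7·20° lon, +16·10° lat → SW at lon -40°, lat 70°.
Cell spans 20° lon × 10° lat.
south 70.00, north 80.00.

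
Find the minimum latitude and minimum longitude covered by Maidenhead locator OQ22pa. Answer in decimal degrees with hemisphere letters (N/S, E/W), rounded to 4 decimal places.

72.0000° N, 105.2500° E

Field O=14, Q=16: +14·20° lon, +16·10° lat → SW at lon 100°, lat 70°.
Square 2, 2: +2·2° lon, +2·1° lat → SW at lon 104°, lat 72°.
Subsquare p=15, a=0: +15·0.0833333° lon, +0·0.0416667° lat → SW at lon 105.25°, lat 72°.
latitude 72.0000° N, longitude 105.2500° E.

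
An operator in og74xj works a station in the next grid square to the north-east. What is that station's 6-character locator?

OG84ak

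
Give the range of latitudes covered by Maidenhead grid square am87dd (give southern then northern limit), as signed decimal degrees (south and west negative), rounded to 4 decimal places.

37.1250, 37.1667

Field A=0, M=12: +0·20° lon, +12·10° lat → SW at lon -180°, lat 30°.
Square 8, 7: +8·2° lon, +7·1° lat → SW at lon -164°, lat 37°.
Subsquare d=3, d=3: +3·0.0833333° lon, +3·0.0416667° lat → SW at lon -163.75°, lat 37.125°.
Cell spans 0.0833333° lon × 0.0416667° lat.
south 37.1250, north 37.1667.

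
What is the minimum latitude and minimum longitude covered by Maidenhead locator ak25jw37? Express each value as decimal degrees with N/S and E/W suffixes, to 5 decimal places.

Field A=0, K=10: +0·20° lon, +10·10° lat → SW at lon -180°, lat 10°.
Square 2, 5: +2·2° lon, +5·1° lat → SW at lon -176°, lat 15°.
Subsquare j=9, w=22: +9·0.0833333° lon, +22·0.0416667° lat → SW at lon -175.25°, lat 15.9167°.
Extended square 3, 7: +3·0.00833333° lon, +7·0.00416667° lat → SW at lon -175.225°, lat 15.9458°.
latitude 15.94583° N, longitude 175.22500° W.

15.94583° N, 175.22500° W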